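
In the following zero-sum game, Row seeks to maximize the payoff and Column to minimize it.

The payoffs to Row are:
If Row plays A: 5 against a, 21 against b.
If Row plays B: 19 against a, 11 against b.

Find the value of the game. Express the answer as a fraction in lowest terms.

Row minima are 5 and 11, so Row's maximin is 11; column maxima are 19 and 21, so Column's minimax is 19. These differ, so the equilibrium is in mixed strategies.
Let Row play A with probability p. Column is indifferent when 5p + 19(1−p) = 21p + 11(1−p), giving p = 1/3.
Let Column play a with probability q. Row is indifferent when 5q + 21(1−q) = 19q + 11(1−q), giving q = 5/12.
The value is 5·(5/12) + (21)·(7/12) = 43/3.

43/3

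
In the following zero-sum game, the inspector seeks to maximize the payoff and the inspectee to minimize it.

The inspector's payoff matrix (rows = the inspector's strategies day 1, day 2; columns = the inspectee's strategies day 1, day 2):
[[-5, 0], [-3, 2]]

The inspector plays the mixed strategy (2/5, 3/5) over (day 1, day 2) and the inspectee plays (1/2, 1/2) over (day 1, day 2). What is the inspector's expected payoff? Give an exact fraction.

Against (1/2, 1/2), each row's expected payoff is day 1: -5/2; day 2: -1/2.
Taking the (2/5, 3/5)-weighted average: (2/5)·(-5/2) + (3/5)·(-1/2) = -13/10.

-13/10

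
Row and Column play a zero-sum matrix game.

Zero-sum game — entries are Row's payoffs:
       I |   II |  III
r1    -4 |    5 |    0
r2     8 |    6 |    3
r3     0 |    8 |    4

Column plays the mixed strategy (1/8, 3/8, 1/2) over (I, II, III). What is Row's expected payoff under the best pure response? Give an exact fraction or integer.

r1: (-4)·(1/8) + (5)·(3/8) + (0)·(1/2) = 11/8.
r2: (8)·(1/8) + (6)·(3/8) + (3)·(1/2) = 19/4.
r3: (0)·(1/8) + (8)·(3/8) + (4)·(1/2) = 5.
The best pure response is r3 with expected payoff 5.

5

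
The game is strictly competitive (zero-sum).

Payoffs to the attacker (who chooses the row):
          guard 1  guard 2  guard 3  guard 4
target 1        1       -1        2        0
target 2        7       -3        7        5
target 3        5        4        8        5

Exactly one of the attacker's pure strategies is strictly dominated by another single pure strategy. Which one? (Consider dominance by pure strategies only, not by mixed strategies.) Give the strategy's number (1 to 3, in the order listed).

1

Compare target 1 with target 3: 5 > 1, 4 > -1, 8 > 2, 5 > 0.
So target 3 strictly dominates target 1 for the attacker; target 1 is strictly dominated.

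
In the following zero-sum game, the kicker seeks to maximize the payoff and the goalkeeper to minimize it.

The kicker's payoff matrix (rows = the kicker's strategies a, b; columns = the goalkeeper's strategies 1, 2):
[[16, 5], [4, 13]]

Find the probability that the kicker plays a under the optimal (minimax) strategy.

9/20

Row minima are 5 and 4, so the kicker's maximin is 5; column maxima are 16 and 13, so the goalkeeper's minimax is 13. These differ, so the equilibrium is in mixed strategies.
Let the kicker play a with probability p. The goalkeeper is indifferent when 16p + 4(1−p) = 5p + 13(1−p), giving p = 9/20.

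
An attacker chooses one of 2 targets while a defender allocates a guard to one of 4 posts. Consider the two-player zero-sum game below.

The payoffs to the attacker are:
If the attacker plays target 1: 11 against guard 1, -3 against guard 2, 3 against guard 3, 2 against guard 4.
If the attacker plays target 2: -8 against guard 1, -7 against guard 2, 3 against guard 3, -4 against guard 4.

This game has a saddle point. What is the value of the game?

Row minima: -3, -8 → the attacker's maximin is -3.
Column maxima: 11, -3, 3, 2 → the defender's minimax is -3.
They coincide at (target 1, guard 2), so the value is -3.

-3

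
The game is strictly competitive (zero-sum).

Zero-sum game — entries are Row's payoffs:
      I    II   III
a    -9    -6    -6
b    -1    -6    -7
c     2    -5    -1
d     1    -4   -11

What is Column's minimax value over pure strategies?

The worst case (largest entry) in each column is I: 2, II: -4, III: -1.
The best (smallest) of these is -4.

-4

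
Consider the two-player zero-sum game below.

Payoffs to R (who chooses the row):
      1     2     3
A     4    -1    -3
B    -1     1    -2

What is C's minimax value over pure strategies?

-2

The worst case (largest entry) in each column is 1: 4, 2: 1, 3: -2.
The best (smallest) of these is -2.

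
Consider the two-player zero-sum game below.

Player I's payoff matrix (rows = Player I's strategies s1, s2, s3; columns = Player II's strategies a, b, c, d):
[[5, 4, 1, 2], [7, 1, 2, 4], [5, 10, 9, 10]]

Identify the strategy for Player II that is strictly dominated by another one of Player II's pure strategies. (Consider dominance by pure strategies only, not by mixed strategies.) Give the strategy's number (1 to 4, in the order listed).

Player II prefers columns that give Player I less. Compare d with c: 1 < 2, 2 < 4, 9 < 10.
So c strictly dominates d for Player II; d is strictly dominated.

4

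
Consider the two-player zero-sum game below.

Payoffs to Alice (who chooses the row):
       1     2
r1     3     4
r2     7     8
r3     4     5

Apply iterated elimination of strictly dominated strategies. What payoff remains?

Column 2 is strictly dominated by 1 for Bob (3<4, 7<8, 4<5); eliminate 2.
Row r3 is strictly dominated by row r2 (7>4); eliminate r3.
Row r1 is strictly dominated by row r2 (7>3); eliminate r1.
Only (r2, 1) remains, with payoff 7.

7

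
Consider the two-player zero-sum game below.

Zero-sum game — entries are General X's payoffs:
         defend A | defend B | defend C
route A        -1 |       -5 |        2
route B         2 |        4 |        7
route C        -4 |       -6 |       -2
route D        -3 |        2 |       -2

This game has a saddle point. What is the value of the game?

2

Row minima: -5, 2, -6, -3 → General X's maximin is 2.
Column maxima: 2, 4, 7 → General Y's minimax is 2.
They coincide at (route B, defend A), so the value is 2.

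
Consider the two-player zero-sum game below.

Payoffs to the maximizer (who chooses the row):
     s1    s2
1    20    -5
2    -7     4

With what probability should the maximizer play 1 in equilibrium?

Row minima are -5 and -7, so the maximizer's maximin is -5; column maxima are 20 and 4, so the minimizer's minimax is 4. These differ, so the equilibrium is in mixed strategies.
Let the maximizer play 1 with probability p. The minimizer is indifferent when 20p − 7(1−p) = −5p + 4(1−p), giving p = 11/36.

11/36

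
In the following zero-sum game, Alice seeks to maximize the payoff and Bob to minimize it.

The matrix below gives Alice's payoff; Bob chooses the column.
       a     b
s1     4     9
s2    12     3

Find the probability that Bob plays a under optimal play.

3/7

Row minima are 4 and 3, so Alice's maximin is 4; column maxima are 12 and 9, so Bob's minimax is 9. These differ, so the equilibrium is in mixed strategies.
Let Bob play a with probability q. Alice is indifferent when 4q + 9(1−q) = 12q + 3(1−q), giving q = 3/7.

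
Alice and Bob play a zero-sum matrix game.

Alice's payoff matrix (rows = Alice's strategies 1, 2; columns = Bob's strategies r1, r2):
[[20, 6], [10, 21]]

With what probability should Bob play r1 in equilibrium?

Row minima are 6 and 10, so Alice's maximin is 10; column maxima are 20 and 21, so Bob's minimax is 20. These differ, so the equilibrium is in mixed strategies.
Let Bob play r1 with probability q. Alice is indifferent when 20q + 6(1−q) = 10q + 21(1−q), giving q = 3/5.

3/5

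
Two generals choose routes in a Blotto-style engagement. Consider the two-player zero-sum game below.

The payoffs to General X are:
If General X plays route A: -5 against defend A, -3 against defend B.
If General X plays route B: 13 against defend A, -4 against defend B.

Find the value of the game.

Row minima are -5 and -4, so General X's maximin is -4; column maxima are 13 and -3, so General Y's minimax is -3. These differ, so the equilibrium is in mixed strategies.
Let General X play route A with probability p. General Y is indifferent when −5p + 13(1−p) = −3p − 4(1−p), giving p = 17/19.
Let General Y play defend A with probability q. General X is indifferent when −5q − 3(1−q) = 13q − 4(1−q), giving q = 1/19.
The value is -5·(1/19) + (-3)·(18/19) = -59/19.

-59/19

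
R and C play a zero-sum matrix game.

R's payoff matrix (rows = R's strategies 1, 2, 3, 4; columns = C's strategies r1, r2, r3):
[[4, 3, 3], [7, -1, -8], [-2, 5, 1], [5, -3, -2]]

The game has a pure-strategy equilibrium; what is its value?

Row minima: 3, -8, -2, -3 → R's maximin is 3.
Column maxima: 7, 5, 3 → C's minimax is 3.
They coincide at (1, r3), so the value is 3.

3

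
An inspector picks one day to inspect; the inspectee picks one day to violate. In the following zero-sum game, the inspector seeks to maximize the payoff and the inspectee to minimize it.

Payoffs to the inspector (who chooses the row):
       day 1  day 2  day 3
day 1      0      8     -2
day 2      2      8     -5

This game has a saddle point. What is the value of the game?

-2

Row minima: -2, -5 → the inspector's maximin is -2.
Column maxima: 2, 8, -2 → the inspectee's minimax is -2.
They coincide at (day 1, day 3), so the value is -2.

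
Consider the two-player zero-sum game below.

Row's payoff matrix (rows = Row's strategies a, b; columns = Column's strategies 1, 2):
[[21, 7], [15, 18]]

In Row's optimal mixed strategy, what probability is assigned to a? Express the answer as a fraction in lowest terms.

Row minima are 7 and 15, so Row's maximin is 15; column maxima are 21 and 18, so Column's minimax is 18. These differ, so the equilibrium is in mixed strategies.
Let Row play a with probability p. Column is indifferent when 21p + 15(1−p) = 7p + 18(1−p), giving p = 3/17.

3/17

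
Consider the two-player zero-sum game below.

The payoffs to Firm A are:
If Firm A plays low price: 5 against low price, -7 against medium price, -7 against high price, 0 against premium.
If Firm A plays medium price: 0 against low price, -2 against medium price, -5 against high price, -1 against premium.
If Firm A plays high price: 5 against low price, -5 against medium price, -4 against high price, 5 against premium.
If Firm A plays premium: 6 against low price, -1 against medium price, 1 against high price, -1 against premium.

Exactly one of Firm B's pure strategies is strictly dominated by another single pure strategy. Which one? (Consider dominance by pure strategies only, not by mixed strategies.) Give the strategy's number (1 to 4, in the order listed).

Firm B prefers columns that give Firm A less. Compare low price with medium price: -7 < 5, -2 < 0, -5 < 5, -1 < 6.
So medium price strictly dominates low price for Firm B; low price is strictly dominated.

1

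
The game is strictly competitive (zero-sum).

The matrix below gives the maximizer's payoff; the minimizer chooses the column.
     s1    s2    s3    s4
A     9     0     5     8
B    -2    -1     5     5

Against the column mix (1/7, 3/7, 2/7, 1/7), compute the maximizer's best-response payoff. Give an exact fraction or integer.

27/7

A: (9)·(1/7) + (0)·(3/7) + (5)·(2/7) + (8)·(1/7) = 27/7.
B: (-2)·(1/7) + (-1)·(3/7) + (5)·(2/7) + (5)·(1/7) = 10/7.
The best pure response is A with expected payoff 27/7.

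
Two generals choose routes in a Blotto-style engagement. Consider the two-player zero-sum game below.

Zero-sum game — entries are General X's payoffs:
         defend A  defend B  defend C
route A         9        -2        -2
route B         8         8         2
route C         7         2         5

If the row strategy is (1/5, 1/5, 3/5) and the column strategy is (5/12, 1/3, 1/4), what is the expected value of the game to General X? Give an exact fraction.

Against (5/12, 1/3, 1/4), each row's expected payoff is route A: 31/12; route B: 13/2; route C: 29/6.
Taking the (1/5, 1/5, 3/5)-weighted average: (1/5)·(31/12) + (1/5)·(13/2) + (3/5)·(29/6) = 283/60.

283/60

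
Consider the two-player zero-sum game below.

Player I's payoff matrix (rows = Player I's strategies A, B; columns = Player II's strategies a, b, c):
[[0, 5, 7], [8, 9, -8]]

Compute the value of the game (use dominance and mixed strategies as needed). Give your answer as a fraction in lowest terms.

Column b is strictly dominated by a for Player II (it gives Player I more in every row).
The remaining 2×2 game on (A, B) × (a, c) has no saddle point. Let Player I play A with probability p; indifference gives 8(1−p) = 7p − 8(1−p), so p = 16/23.
Similarly Player II's optimal q on a is 15/23, and the value is 0·(15/23) + (7)·(8/23) = 56/23.

56/23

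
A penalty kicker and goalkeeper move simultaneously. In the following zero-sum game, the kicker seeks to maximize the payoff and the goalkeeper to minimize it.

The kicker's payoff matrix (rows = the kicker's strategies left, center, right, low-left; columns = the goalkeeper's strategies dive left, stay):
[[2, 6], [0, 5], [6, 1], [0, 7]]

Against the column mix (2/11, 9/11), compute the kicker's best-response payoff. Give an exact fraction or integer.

63/11

left: (2)·(2/11) + (6)·(9/11) = 58/11.
center: (0)·(2/11) + (5)·(9/11) = 45/11.
right: (6)·(2/11) + (1)·(9/11) = 21/11.
low-left: (0)·(2/11) + (7)·(9/11) = 63/11.
The best pure response is low-left with expected payoff 63/11.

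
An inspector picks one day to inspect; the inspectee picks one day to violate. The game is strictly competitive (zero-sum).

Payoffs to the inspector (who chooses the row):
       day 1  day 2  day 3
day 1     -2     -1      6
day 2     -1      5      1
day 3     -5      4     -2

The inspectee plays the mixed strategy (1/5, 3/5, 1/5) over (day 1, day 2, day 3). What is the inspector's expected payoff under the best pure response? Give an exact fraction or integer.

3

day 1: (-2)·(1/5) + (-1)·(3/5) + (6)·(1/5) = 1/5.
day 2: (-1)·(1/5) + (5)·(3/5) + (1)·(1/5) = 3.
day 3: (-5)·(1/5) + (4)·(3/5) + (-2)·(1/5) = 1.
The best pure response is day 2 with expected payoff 3.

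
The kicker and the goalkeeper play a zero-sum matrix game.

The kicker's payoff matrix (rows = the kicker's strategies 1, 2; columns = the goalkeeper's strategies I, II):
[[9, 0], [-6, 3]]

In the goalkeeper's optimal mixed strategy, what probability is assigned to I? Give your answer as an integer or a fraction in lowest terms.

1/6

Row minima are 0 and -6, so the kicker's maximin is 0; column maxima are 9 and 3, so the goalkeeper's minimax is 3. These differ, so the equilibrium is in mixed strategies.
Let the goalkeeper play I with probability q. The kicker is indifferent when 9q = −6q + 3(1−q), giving q = 1/6.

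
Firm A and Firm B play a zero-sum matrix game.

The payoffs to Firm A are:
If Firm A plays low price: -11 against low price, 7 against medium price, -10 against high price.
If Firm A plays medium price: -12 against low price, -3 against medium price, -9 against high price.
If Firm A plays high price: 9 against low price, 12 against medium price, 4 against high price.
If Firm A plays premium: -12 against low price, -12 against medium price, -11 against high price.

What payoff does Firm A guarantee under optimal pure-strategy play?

Row minima: -11, -12, 4, -12 → Firm A's maximin is 4.
Column maxima: 9, 12, 4 → Firm B's minimax is 4.
They coincide at (high price, high price), so the value is 4.

4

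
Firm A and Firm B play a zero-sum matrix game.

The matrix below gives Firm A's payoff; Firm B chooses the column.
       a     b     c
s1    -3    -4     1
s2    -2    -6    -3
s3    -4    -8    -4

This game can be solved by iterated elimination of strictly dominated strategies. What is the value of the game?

-4

Row s3 is strictly dominated by row s1 (-3>-4, -4>-8, 1>-4); eliminate s3.
Column a is strictly dominated by b for Firm B (-4<-3, -6<-2); eliminate a.
Column c is strictly dominated by b for Firm B (-4<1, -6<-3); eliminate c.
Row s2 is strictly dominated by row s1 (-4>-6); eliminate s2.
Only (s1, b) remains, with payoff -4.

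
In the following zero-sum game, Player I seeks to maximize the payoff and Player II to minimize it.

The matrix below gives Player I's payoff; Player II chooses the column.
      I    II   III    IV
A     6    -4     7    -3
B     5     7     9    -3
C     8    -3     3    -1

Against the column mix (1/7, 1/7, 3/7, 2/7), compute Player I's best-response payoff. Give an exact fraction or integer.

33/7

A: (6)·(1/7) + (-4)·(1/7) + (7)·(3/7) + (-3)·(2/7) = 17/7.
B: (5)·(1/7) + (7)·(1/7) + (9)·(3/7) + (-3)·(2/7) = 33/7.
C: (8)·(1/7) + (-3)·(1/7) + (3)·(3/7) + (-1)·(2/7) = 12/7.
The best pure response is B with expected payoff 33/7.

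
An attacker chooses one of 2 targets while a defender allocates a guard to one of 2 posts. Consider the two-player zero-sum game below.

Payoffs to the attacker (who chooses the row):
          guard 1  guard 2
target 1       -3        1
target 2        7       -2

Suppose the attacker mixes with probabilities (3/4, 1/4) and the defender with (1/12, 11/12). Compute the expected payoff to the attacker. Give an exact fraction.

Against (1/12, 11/12), each row's expected payoff is target 1: 2/3; target 2: -5/4.
Taking the (3/4, 1/4)-weighted average: (3/4)·(2/3) + (1/4)·(-5/4) = 3/16.

3/16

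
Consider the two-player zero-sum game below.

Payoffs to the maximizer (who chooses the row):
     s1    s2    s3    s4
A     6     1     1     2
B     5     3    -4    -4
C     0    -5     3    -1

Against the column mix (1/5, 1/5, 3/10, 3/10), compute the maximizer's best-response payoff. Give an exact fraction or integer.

23/10

A: (6)·(1/5) + (1)·(1/5) + (1)·(3/10) + (2)·(3/10) = 23/10.
B: (5)·(1/5) + (3)·(1/5) + (-4)·(3/10) + (-4)·(3/10) = -4/5.
C: (0)·(1/5) + (-5)·(1/5) + (3)·(3/10) + (-1)·(3/10) = -2/5.
The best pure response is A with expected payoff 23/10.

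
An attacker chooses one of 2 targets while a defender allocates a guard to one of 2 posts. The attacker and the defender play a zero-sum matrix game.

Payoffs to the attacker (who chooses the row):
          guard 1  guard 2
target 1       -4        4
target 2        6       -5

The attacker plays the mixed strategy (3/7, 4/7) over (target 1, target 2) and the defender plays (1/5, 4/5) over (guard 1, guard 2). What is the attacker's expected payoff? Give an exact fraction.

Against (1/5, 4/5), each row's expected payoff is target 1: 12/5; target 2: -14/5.
Taking the (3/7, 4/7)-weighted average: (3/7)·(12/5) + (4/7)·(-14/5) = -4/7.

-4/7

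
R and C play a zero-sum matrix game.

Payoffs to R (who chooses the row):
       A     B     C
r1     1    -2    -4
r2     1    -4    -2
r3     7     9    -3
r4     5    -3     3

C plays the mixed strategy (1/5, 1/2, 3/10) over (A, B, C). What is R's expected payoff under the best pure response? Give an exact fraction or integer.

5

r1: (1)·(1/5) + (-2)·(1/2) + (-4)·(3/10) = -2.
r2: (1)·(1/5) + (-4)·(1/2) + (-2)·(3/10) = -12/5.
r3: (7)·(1/5) + (9)·(1/2) + (-3)·(3/10) = 5.
r4: (5)·(1/5) + (-3)·(1/2) + (3)·(3/10) = 2/5.
The best pure response is r3 with expected payoff 5.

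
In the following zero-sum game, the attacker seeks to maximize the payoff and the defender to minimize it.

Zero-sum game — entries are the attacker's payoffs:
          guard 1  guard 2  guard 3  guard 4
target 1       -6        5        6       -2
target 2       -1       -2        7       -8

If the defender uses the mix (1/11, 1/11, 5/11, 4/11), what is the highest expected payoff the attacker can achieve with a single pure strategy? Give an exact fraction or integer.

target 1: (-6)·(1/11) + (5)·(1/11) + (6)·(5/11) + (-2)·(4/11) = 21/11.
target 2: (-1)·(1/11) + (-2)·(1/11) + (7)·(5/11) + (-8)·(4/11) = 0.
The best pure response is target 1 with expected payoff 21/11.

21/11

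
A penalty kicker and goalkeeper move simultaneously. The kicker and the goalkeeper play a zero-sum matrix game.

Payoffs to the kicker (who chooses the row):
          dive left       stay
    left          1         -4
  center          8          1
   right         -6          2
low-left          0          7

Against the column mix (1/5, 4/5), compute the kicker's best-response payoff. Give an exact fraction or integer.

left: (1)·(1/5) + (-4)·(4/5) = -3.
center: (8)·(1/5) + (1)·(4/5) = 12/5.
right: (-6)·(1/5) + (2)·(4/5) = 2/5.
low-left: (0)·(1/5) + (7)·(4/5) = 28/5.
The best pure response is low-left with expected payoff 28/5.

28/5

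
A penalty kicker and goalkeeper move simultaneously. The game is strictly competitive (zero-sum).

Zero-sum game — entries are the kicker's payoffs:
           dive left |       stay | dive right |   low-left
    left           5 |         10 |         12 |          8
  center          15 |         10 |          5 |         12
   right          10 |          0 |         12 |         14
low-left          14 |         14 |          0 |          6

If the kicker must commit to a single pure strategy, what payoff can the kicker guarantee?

5

The worst-case payoff for each row is left: 5, center: 5, right: 0, low-left: 0.
The best of these is 5.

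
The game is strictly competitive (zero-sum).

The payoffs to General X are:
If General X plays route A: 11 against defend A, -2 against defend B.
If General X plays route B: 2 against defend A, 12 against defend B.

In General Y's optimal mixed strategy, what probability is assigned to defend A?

Row minima are -2 and 2, so General X's maximin is 2; column maxima are 11 and 12, so General Y's minimax is 11. These differ, so the equilibrium is in mixed strategies.
Let General Y play defend A with probability q. General X is indifferent when 11q − 2(1−q) = 2q + 12(1−q), giving q = 14/23.

14/23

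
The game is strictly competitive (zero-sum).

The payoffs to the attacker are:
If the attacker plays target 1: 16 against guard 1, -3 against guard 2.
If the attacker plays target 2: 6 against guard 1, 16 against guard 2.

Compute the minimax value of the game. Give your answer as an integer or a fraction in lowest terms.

274/29

Row minima are -3 and 6, so the attacker's maximin is 6; column maxima are 16 and 16, so the defender's minimax is 16. These differ, so the equilibrium is in mixed strategies.
Let the attacker play target 1 with probability p. The defender is indifferent when 16p + 6(1−p) = −3p + 16(1−p), giving p = 10/29.
Let the defender play guard 1 with probability q. The attacker is indifferent when 16q − 3(1−q) = 6q + 16(1−q), giving q = 19/29.
The value is 16·(19/29) + (-3)·(10/29) = 274/29.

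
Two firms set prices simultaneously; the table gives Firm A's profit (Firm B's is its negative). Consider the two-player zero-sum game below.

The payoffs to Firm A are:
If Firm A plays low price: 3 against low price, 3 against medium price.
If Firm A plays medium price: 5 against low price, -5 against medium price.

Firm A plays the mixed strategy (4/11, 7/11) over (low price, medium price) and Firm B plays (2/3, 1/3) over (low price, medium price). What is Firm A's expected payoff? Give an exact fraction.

Against (2/3, 1/3), each row's expected payoff is low price: 3; medium price: 5/3.
Taking the (4/11, 7/11)-weighted average: (4/11)·(3) + (7/11)·(5/3) = 71/33.

71/33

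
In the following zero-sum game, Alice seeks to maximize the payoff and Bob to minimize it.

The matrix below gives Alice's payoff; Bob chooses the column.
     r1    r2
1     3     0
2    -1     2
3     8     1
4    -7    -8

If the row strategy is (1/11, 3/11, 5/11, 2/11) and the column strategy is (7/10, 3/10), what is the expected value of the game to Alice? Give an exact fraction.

167/110

Against (7/10, 3/10), each row's expected payoff is 1: 21/10; 2: -1/10; 3: 59/10; 4: -73/10.
Taking the (1/11, 3/11, 5/11, 2/11)-weighted average: (1/11)·(21/10) + (3/11)·(-1/10) + (5/11)·(59/10) + (2/11)·(-73/10) = 167/110.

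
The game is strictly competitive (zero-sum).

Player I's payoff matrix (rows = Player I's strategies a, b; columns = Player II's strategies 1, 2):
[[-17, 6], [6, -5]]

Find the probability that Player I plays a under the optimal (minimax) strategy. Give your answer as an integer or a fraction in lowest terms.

11/34

Row minima are -17 and -5, so Player I's maximin is -5; column maxima are 6 and 6, so Player II's minimax is 6. These differ, so the equilibrium is in mixed strategies.
Let Player I play a with probability p. Player II is indifferent when −17p + 6(1−p) = 6p − 5(1−p), giving p = 11/34.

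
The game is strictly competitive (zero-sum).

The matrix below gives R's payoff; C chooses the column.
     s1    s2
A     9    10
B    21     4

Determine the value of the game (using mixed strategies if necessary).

Row minima are 9 and 4, so R's maximin is 9; column maxima are 21 and 10, so C's minimax is 10. These differ, so the equilibrium is in mixed strategies.
Let R play A with probability p. C is indifferent when 9p + 21(1−p) = 10p + 4(1−p), giving p = 17/18.
Let C play s1 with probability q. R is indifferent when 9q + 10(1−q) = 21q + 4(1−q), giving q = 1/3.
The value is 9·(1/3) + (10)·(2/3) = 29/3.

29/3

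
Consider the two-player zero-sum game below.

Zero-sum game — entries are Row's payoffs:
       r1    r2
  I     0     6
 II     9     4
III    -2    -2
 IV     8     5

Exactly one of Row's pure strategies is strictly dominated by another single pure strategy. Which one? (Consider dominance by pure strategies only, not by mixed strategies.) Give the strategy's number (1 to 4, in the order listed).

3

Compare III with I: 0 > -2, 6 > -2.
So I strictly dominates III for Row; III is strictly dominated.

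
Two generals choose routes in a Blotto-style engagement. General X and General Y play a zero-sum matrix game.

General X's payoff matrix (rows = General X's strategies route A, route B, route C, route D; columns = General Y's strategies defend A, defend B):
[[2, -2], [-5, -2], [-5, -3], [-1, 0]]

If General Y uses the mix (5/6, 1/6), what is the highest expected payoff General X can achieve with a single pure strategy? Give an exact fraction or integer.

4/3

route A: (2)·(5/6) + (-2)·(1/6) = 4/3.
route B: (-5)·(5/6) + (-2)·(1/6) = -9/2.
route C: (-5)·(5/6) + (-3)·(1/6) = -14/3.
route D: (-1)·(5/6) + (0)·(1/6) = -5/6.
The best pure response is route A with expected payoff 4/3.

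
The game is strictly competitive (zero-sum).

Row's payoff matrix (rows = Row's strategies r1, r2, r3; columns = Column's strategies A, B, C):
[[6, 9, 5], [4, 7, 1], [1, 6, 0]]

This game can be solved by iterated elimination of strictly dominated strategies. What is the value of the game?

Column A is strictly dominated by C for Column (5<6, 1<4, 0<1); eliminate A.
Row r2 is strictly dominated by row r1 (9>7, 5>1); eliminate r2.
Column B is strictly dominated by C for Column (5<9, 0<6); eliminate B.
Row r3 is strictly dominated by row r1 (5>0); eliminate r3.
Only (r1, C) remains, with payoff 5.

5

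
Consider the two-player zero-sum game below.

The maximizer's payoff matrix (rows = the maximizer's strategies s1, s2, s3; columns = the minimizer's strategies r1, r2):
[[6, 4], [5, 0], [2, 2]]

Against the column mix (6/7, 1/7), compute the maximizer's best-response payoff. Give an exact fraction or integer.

s1: (6)·(6/7) + (4)·(1/7) = 40/7.
s2: (5)·(6/7) + (0)·(1/7) = 30/7.
s3: (2)·(6/7) + (2)·(1/7) = 2.
The best pure response is s1 with expected payoff 40/7.

40/7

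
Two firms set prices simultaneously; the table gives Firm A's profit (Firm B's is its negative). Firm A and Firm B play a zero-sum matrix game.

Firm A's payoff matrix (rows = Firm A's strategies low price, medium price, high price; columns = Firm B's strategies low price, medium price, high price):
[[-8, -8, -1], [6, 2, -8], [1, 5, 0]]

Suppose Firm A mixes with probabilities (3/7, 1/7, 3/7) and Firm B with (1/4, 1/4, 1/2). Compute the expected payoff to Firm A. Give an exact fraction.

-11/7

Against (1/4, 1/4, 1/2), each row's expected payoff is low price: -9/2; medium price: -2; high price: 3/2.
Taking the (3/7, 1/7, 3/7)-weighted average: (3/7)·(-9/2) + (1/7)·(-2) + (3/7)·(3/2) = -11/7.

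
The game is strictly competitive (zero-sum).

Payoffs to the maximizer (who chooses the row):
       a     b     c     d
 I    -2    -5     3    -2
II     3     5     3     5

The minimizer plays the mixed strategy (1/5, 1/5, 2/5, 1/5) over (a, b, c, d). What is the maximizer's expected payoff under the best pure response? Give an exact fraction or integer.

I: (-2)·(1/5) + (-5)·(1/5) + (3)·(2/5) + (-2)·(1/5) = -3/5.
II: (3)·(1/5) + (5)·(1/5) + (3)·(2/5) + (5)·(1/5) = 19/5.
The best pure response is II with expected payoff 19/5.

19/5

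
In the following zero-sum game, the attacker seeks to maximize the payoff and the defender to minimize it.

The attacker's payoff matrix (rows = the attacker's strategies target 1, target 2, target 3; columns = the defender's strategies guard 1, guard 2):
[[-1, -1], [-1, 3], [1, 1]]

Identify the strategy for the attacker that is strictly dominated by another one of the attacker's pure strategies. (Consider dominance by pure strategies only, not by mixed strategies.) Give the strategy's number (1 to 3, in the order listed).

1

Compare target 1 with target 3: 1 > -1, 1 > -1.
So target 3 strictly dominates target 1 for the attacker; target 1 is strictly dominated.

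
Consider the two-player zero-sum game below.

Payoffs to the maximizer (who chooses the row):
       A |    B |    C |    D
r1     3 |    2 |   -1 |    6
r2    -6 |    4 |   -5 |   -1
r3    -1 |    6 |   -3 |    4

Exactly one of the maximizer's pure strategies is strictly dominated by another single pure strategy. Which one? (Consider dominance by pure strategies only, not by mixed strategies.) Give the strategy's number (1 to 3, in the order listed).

Compare r2 with r3: -1 > -6, 6 > 4, -3 > -5, 4 > -1.
So r3 strictly dominates r2 for the maximizer; r2 is strictly dominated.

2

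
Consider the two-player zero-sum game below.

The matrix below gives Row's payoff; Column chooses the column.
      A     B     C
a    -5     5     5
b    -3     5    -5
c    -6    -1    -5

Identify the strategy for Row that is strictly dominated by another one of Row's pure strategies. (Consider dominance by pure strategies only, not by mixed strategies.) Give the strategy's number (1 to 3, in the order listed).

3

Compare c with a: -5 > -6, 5 > -1, 5 > -5.
So a strictly dominates c for Row; c is strictly dominated.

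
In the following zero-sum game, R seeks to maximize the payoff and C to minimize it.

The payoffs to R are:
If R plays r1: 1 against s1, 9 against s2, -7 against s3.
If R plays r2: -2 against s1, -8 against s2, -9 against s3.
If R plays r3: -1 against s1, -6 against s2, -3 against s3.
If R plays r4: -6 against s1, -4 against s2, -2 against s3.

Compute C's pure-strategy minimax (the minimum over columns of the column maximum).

The worst case (largest entry) in each column is s1: 1, s2: 9, s3: -2.
The best (smallest) of these is -2.

-2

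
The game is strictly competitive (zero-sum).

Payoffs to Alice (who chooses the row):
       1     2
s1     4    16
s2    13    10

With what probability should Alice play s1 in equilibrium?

1/5

Row minima are 4 and 10, so Alice's maximin is 10; column maxima are 13 and 16, so Bob's minimax is 13. These differ, so the equilibrium is in mixed strategies.
Let Alice play s1 with probability p. Bob is indifferent when 4p + 13(1−p) = 16p + 10(1−p), giving p = 1/5.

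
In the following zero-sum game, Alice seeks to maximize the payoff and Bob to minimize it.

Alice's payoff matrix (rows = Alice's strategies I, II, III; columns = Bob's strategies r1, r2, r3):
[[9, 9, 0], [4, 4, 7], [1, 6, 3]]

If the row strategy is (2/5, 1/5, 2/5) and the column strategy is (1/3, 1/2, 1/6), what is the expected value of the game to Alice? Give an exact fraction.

163/30

Against (1/3, 1/2, 1/6), each row's expected payoff is I: 15/2; II: 9/2; III: 23/6.
Taking the (2/5, 1/5, 2/5)-weighted average: (2/5)·(15/2) + (1/5)·(9/2) + (2/5)·(23/6) = 163/30.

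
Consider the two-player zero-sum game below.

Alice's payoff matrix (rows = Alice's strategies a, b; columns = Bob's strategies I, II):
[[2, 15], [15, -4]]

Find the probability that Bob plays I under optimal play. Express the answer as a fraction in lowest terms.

19/32

Row minima are 2 and -4, so Alice's maximin is 2; column maxima are 15 and 15, so Bob's minimax is 15. These differ, so the equilibrium is in mixed strategies.
Let Bob play I with probability q. Alice is indifferent when 2q + 15(1−q) = 15q − 4(1−q), giving q = 19/32.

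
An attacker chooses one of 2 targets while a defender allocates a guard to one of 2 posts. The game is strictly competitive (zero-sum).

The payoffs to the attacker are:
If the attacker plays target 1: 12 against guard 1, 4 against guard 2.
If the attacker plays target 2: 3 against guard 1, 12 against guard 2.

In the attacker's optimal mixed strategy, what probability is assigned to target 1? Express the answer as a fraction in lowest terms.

Row minima are 4 and 3, so the attacker's maximin is 4; column maxima are 12 and 12, so the defender's minimax is 12. These differ, so the equilibrium is in mixed strategies.
Let the attacker play target 1 with probability p. The defender is indifferent when 12p + 3(1−p) = 4p + 12(1−p), giving p = 9/17.

9/17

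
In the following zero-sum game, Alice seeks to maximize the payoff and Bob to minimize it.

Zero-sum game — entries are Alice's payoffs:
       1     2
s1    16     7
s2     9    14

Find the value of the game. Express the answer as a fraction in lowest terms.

23/2

Row minima are 7 and 9, so Alice's maximin is 9; column maxima are 16 and 14, so Bob's minimax is 14. These differ, so the equilibrium is in mixed strategies.
Let Alice play s1 with probability p. Bob is indifferent when 16p + 9(1−p) = 7p + 14(1−p), giving p = 5/14.
Let Bob play 1 with probability q. Alice is indifferent when 16q + 7(1−q) = 9q + 14(1−q), giving q = 1/2.
The value is 16·(1/2) + (7)·(1/2) = 23/2.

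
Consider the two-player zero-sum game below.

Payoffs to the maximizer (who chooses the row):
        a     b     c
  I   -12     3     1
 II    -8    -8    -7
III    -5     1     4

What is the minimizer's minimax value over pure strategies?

The worst case (largest entry) in each column is a: -5, b: 3, c: 4.
The best (smallest) of these is -5.

-5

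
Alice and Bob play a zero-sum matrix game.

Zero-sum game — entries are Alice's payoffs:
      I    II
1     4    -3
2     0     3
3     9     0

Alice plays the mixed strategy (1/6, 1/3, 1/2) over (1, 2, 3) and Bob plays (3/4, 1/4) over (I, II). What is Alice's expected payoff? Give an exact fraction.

4

Against (3/4, 1/4), each row's expected payoff is 1: 9/4; 2: 3/4; 3: 27/4.
Taking the (1/6, 1/3, 1/2)-weighted average: (1/6)·(9/4) + (1/3)·(3/4) + (1/2)·(27/4) = 4.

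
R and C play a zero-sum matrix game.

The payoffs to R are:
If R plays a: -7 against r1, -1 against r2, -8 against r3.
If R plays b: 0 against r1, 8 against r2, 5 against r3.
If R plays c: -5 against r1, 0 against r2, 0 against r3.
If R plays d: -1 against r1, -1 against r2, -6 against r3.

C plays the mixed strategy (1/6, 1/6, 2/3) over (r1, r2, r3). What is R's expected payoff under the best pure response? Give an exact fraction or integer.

14/3

a: (-7)·(1/6) + (-1)·(1/6) + (-8)·(2/3) = -20/3.
b: (0)·(1/6) + (8)·(1/6) + (5)·(2/3) = 14/3.
c: (-5)·(1/6) + (0)·(1/6) + (0)·(2/3) = -5/6.
d: (-1)·(1/6) + (-1)·(1/6) + (-6)·(2/3) = -13/3.
The best pure response is b with expected payoff 14/3.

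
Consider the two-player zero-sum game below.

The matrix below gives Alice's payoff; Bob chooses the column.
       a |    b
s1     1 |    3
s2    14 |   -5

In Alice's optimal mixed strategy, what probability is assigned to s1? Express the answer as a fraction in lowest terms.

Row minima are 1 and -5, so Alice's maximin is 1; column maxima are 14 and 3, so Bob's minimax is 3. These differ, so the equilibrium is in mixed strategies.
Let Alice play s1 with probability p. Bob is indifferent when p + 14(1−p) = 3p − 5(1−p), giving p = 19/21.

19/21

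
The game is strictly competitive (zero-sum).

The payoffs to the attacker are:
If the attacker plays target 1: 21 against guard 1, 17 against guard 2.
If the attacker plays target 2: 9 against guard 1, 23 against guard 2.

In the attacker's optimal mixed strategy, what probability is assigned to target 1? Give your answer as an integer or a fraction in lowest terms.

Row minima are 17 and 9, so the attacker's maximin is 17; column maxima are 21 and 23, so the defender's minimax is 21. These differ, so the equilibrium is in mixed strategies.
Let the attacker play target 1 with probability p. The defender is indifferent when 21p + 9(1−p) = 17p + 23(1−p), giving p = 7/9.

7/9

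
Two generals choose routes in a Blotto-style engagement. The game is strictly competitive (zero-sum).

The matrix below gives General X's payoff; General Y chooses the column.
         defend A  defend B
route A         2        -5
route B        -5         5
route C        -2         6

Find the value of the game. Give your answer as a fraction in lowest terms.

2/15

Row route B is strictly dominated by row route C, so General X never plays it.
The remaining 2×2 game on (route A, route C) × (defend A, defend B) has no saddle point. Let General X play route A with probability p; indifference gives 2p − 2(1−p) = −5p + 6(1−p), so p = 8/15.
Similarly General Y's optimal q on defend A is 11/15, and the value is 2·(11/15) + (-5)·(4/15) = 2/15.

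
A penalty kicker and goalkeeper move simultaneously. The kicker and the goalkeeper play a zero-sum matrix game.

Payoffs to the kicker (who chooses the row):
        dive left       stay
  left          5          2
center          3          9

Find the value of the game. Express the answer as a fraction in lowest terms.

Row minima are 2 and 3, so the kicker's maximin is 3; column maxima are 5 and 9, so the goalkeeper's minimax is 5. These differ, so the equilibrium is in mixed strategies.
Let the kicker play left with probability p. The goalkeeper is indifferent when 5p + 3(1−p) = 2p + 9(1−p), giving p = 2/3.
Let the goalkeeper play dive left with probability q. The kicker is indifferent when 5q + 2(1−q) = 3q + 9(1−q), giving q = 7/9.
The value is 5·(7/9) + (2)·(2/9) = 13/3.

13/3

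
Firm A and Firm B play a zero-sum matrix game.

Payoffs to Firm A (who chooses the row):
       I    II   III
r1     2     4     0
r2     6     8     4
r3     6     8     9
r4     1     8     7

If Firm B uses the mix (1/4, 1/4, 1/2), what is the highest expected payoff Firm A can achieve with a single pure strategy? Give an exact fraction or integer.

8

r1: (2)·(1/4) + (4)·(1/4) + (0)·(1/2) = 3/2.
r2: (6)·(1/4) + (8)·(1/4) + (4)·(1/2) = 11/2.
r3: (6)·(1/4) + (8)·(1/4) + (9)·(1/2) = 8.
r4: (1)·(1/4) + (8)·(1/4) + (7)·(1/2) = 23/4.
The best pure response is r3 with expected payoff 8.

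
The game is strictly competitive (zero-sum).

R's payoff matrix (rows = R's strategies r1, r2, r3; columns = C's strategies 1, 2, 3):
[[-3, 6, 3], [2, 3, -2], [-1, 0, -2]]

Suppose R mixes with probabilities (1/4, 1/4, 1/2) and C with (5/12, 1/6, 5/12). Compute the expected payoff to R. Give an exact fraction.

Against (5/12, 1/6, 5/12), each row's expected payoff is r1: 1; r2: 1/2; r3: -5/4.
Taking the (1/4, 1/4, 1/2)-weighted average: (1/4)·(1) + (1/4)·(1/2) + (1/2)·(-5/4) = -1/4.

-1/4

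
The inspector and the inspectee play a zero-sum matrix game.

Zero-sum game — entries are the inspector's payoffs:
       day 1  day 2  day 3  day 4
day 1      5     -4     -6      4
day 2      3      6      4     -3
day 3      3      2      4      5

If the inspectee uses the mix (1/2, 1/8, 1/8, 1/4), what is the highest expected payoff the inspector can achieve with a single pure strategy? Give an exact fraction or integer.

day 1: (5)·(1/2) + (-4)·(1/8) + (-6)·(1/8) + (4)·(1/4) = 9/4.
day 2: (3)·(1/2) + (6)·(1/8) + (4)·(1/8) + (-3)·(1/4) = 2.
day 3: (3)·(1/2) + (2)·(1/8) + (4)·(1/8) + (5)·(1/4) = 7/2.
The best pure response is day 3 with expected payoff 7/2.

7/2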